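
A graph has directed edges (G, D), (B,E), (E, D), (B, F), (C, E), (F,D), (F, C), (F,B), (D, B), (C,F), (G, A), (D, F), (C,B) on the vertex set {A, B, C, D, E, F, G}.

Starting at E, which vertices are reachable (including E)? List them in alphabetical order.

B, C, D, E, F

Start at E.
Its neighbours: D.
Then their neighbours: B, F.
Then next layer: C.
Nothing further is reachable.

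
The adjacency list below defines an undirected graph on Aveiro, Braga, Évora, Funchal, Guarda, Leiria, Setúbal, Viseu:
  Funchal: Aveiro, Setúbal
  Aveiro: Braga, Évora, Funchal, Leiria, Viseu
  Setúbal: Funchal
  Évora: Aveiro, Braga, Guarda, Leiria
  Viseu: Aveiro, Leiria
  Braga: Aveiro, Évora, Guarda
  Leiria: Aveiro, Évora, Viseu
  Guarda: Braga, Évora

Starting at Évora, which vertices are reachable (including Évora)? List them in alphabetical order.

Aveiro, Braga, Évora, Funchal, Guarda, Leiria, Setúbal, Viseu

Start at Évora.
Its neighbours: Aveiro, Braga, Guarda, Leiria.
Then their neighbours: Funchal, Viseu.
Then next layer: Setúbal.
Every vertex is now reached.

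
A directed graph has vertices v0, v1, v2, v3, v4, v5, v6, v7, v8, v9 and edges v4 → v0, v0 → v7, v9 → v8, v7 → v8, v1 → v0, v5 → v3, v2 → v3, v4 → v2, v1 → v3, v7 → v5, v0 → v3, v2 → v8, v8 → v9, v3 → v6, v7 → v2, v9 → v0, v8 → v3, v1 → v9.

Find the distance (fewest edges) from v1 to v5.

3

Distance 0: v1.
Distance 1: v0, v3, v9.
Distance 2: v6, v7, v8.
Distance 3: v2, v5 — contains v5.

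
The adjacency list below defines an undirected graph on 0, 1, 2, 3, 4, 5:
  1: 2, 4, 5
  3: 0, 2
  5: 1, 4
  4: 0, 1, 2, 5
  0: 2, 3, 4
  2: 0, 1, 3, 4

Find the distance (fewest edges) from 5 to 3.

3

Distance 0: 5.
Distance 1: 1, 4.
Distance 2: 0, 2.
Distance 3: 3 — contains 3.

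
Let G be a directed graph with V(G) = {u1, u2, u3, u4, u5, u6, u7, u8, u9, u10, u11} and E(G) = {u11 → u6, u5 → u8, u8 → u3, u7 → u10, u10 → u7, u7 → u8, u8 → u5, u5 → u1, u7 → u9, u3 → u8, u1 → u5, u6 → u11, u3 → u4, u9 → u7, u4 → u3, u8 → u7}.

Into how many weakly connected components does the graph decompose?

3

From u1: component {u1, u3, u4, u5, u7, u8, u9, u10}.
From u2: component {u2}.
From u6: component {u6, u11}.
That's 3 components.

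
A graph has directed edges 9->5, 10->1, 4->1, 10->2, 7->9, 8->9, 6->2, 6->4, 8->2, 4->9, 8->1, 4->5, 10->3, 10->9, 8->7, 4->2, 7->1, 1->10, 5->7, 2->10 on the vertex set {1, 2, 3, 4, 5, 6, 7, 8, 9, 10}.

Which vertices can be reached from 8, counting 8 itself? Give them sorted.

1, 2, 3, 5, 7, 8, 9, 10

Start at 8.
Its neighbours: 1, 2, 7, 9.
Then their neighbours: 5, 10.
Then next layer: 3.
Nothing further is reachable.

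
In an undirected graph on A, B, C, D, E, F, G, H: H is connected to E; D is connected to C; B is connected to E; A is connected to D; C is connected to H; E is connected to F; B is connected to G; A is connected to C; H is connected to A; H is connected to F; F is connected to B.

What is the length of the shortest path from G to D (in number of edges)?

Distance 0: G.
Distance 1: B.
Distance 2: E, F.
Distance 3: H.
Distance 4: A, C.
Distance 5: D — contains D.

5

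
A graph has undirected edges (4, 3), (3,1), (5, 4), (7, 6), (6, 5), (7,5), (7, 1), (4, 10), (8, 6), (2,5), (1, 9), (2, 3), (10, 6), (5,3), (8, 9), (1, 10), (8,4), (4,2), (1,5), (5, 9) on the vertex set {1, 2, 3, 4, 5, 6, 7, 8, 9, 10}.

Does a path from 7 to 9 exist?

Explore from 7.
Distance 1: reach 1, 5, 6.
Distance 2: reach 2, 3, 4, 8, 9, 10.
Found 9.

Yes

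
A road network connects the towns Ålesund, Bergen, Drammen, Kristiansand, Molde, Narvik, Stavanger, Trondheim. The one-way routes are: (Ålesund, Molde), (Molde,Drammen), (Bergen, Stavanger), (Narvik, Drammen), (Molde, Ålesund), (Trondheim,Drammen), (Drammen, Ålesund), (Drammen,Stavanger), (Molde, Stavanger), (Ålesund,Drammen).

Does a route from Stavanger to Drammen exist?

Stavanger has no outgoing edges, so nothing is reachable from it.

No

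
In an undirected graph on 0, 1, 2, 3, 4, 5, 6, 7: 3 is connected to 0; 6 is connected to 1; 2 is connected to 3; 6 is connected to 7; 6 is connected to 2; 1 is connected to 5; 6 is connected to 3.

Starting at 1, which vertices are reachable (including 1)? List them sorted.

0, 1, 2, 3, 5, 6, 7

Start at 1.
Its neighbours: 5, 6.
Then their neighbours: 2, 3, 7.
Then next layer: 0.
Nothing further is reachable.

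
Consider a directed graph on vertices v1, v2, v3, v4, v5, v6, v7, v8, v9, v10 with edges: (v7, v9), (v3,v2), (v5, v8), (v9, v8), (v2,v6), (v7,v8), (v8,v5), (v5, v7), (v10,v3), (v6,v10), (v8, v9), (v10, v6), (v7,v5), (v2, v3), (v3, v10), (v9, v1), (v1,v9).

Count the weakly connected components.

3

From v1: component {v1, v5, v7, v8, v9}.
From v2: component {v2, v3, v6, v10}.
From v4: component {v4}.
That's 3 components.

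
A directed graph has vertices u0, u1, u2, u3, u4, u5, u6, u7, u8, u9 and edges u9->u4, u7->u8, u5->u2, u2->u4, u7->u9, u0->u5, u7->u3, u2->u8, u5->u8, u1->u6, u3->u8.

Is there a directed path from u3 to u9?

Explore from u3.
Distance 1: reach u8.
The search from u3 is exhausted; no directed path reaches u9.

No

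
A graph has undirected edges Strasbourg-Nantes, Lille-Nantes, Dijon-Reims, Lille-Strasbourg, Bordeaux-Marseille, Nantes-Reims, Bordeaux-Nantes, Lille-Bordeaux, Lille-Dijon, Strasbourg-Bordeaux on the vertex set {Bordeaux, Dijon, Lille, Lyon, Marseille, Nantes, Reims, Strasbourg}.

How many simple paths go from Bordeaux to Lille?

Bordeaux–Lille
Bordeaux–Nantes–Lille
Bordeaux–Nantes–Reims–Dijon–Lille
Bordeaux–Nantes–Strasbourg–Lille
Bordeaux–Strasbourg–Lille
Bordeaux–Strasbourg–Nantes–Lille
Bordeaux–Strasbourg–Nantes–Reims–Dijon–Lille

7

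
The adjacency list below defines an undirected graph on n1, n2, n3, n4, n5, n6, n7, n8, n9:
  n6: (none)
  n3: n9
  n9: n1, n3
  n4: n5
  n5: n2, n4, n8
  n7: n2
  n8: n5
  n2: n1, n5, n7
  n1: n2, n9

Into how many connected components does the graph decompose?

From n1: component {n1, n2, n3, n4, n5, n7, n8, n9}.
From n6: component {n6}.
That's 2 components.

2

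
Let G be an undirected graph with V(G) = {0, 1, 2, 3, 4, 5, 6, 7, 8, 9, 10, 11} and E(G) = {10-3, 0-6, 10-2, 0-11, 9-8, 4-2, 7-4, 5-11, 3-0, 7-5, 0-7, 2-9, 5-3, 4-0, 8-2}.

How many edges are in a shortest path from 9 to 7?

3

Distance 0: 9.
Distance 1: 2, 8.
Distance 2: 4, 10.
Distance 3: 0, 3, 7 — contains 7.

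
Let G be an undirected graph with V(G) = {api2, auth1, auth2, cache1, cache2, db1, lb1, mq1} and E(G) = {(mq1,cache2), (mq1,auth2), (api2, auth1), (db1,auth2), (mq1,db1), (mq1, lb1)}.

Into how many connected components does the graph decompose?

3

From api2: component {api2, auth1}.
From auth2: component {auth2, cache2, db1, lb1, mq1}.
From cache1: component {cache1}.
That's 3 components.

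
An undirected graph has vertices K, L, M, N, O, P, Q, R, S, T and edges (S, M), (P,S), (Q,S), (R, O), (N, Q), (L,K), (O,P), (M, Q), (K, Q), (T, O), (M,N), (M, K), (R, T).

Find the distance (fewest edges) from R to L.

6

Distance 0: R.
Distance 1: O, T.
Distance 2: P.
Distance 3: S.
Distance 4: M, Q.
Distance 5: K, N.
Distance 6: L — contains L.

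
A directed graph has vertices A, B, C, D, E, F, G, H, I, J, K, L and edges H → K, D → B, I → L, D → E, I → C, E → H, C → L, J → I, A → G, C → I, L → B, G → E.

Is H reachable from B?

No

B has no outgoing edges, so nothing is reachable from it.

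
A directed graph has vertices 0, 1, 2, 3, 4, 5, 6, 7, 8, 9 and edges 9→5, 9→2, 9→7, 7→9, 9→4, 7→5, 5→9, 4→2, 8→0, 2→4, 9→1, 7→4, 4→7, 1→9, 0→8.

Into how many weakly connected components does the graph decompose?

From 0: component {0, 8}.
From 1: component {1, 2, 4, 5, 7, 9}.
From 3: component {3}.
From 6: component {6}.
That's 4 components.

4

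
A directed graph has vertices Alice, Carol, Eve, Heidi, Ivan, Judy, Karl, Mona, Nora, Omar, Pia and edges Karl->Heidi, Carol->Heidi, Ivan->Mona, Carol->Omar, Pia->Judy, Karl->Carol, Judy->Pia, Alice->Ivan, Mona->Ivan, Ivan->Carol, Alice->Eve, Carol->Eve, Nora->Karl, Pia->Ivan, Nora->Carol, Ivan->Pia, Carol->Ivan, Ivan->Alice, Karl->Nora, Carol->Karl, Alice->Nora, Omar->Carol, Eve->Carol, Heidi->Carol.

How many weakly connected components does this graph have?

From Alice: component {Alice, Carol, Eve, Heidi, Ivan, Judy, Karl, Mona, Nora, Omar, Pia}.
That's 1 component.

1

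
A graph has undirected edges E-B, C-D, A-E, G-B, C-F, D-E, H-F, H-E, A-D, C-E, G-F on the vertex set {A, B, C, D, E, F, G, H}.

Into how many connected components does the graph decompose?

1

From A: component {A, B, C, D, E, F, G, H}.
That's 1 component.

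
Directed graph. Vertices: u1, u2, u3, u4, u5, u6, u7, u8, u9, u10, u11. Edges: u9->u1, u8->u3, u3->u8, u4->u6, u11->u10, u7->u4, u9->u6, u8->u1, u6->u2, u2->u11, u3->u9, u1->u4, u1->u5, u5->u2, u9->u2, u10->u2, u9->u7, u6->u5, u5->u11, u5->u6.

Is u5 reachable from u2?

Explore from u2.
Distance 1: reach u11.
Distance 2: reach u10.
The search from u2 is exhausted; no directed path reaches u5.

No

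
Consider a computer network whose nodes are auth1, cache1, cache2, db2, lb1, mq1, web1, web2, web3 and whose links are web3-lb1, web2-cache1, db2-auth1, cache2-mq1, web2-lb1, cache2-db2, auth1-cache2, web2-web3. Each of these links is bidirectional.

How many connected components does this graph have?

3

From auth1: component {auth1, cache2, db2, mq1}.
From cache1: component {cache1, lb1, web2, web3}.
From web1: component {web1}.
That's 3 components.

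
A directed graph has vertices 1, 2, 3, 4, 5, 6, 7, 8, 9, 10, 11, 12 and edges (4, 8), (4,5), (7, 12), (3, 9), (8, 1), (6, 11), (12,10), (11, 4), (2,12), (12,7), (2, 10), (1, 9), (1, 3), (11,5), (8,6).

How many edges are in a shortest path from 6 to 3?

Distance 0: 6.
Distance 1: 11.
Distance 2: 4, 5.
Distance 3: 8.
Distance 4: 1.
Distance 5: 3, 9 — contains 3.

5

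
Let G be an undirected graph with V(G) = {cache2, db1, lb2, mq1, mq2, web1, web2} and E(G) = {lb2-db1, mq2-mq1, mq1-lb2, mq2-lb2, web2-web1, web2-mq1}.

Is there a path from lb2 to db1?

Yes

Explore from lb2.
Distance 1: reach db1, mq1, mq2.
Found db1.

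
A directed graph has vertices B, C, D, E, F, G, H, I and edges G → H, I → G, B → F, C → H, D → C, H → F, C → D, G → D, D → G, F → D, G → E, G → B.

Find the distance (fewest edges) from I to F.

Distance 0: I.
Distance 1: G.
Distance 2: B, D, E, H.
Distance 3: C, F — contains F.

3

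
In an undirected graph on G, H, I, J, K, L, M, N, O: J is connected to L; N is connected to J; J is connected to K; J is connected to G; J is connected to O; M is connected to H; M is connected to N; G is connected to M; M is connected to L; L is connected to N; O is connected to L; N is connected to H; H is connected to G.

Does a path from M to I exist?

Explore from M.
Distance 1: reach G, H, L, N.
Distance 2: reach J, O.
Distance 3: reach K.
The search is exhausted without reaching I; it lies in a different component.

No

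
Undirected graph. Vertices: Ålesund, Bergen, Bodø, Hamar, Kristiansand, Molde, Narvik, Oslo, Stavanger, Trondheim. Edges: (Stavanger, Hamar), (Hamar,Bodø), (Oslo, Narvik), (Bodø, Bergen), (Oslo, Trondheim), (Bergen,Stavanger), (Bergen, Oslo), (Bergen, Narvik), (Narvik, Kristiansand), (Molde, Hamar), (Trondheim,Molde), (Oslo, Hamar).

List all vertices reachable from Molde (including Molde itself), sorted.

Start at Molde.
Its neighbours: Hamar, Trondheim.
Then their neighbours: Bodø, Oslo, Stavanger.
Then next layer: Bergen, Narvik.
Then next layer: Kristiansand.
Nothing further is reachable.

Bergen, Bodø, Hamar, Kristiansand, Molde, Narvik, Oslo, Stavanger, Trondheim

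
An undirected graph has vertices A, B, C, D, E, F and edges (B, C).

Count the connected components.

5

From A: component {A}.
From B: component {B, C}.
From D: component {D}.
From E: component {E}.
From F: component {F}.
That's 5 components.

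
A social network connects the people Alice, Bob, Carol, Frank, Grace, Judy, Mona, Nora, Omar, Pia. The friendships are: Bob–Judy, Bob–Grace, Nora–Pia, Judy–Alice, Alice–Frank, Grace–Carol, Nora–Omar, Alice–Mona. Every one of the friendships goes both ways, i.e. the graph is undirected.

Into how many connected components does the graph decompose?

2

From Alice: component {Alice, Bob, Carol, Frank, Grace, Judy, Mona}.
From Nora: component {Nora, Omar, Pia}.
That's 2 components.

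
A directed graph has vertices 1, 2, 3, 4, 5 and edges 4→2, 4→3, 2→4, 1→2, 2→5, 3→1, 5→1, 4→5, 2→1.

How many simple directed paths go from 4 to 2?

4→2
4→3→1→2
4→5→1→2

3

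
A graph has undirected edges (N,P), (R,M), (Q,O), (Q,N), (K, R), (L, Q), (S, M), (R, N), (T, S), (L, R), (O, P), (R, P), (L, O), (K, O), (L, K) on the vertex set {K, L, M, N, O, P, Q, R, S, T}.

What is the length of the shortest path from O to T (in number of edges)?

5

Distance 0: O.
Distance 1: K, L, P, Q.
Distance 2: N, R.
Distance 3: M.
Distance 4: S.
Distance 5: T — contains T.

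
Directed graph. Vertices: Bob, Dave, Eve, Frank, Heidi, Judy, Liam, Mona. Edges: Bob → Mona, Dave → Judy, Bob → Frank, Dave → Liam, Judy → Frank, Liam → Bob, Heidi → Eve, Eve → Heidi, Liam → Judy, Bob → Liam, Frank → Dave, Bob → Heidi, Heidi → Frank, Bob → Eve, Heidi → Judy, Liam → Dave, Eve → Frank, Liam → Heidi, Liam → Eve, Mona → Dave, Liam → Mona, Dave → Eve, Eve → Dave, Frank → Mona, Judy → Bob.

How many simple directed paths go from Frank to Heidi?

22

Frank→Dave→Eve→Heidi
Frank→Dave→Judy→Bob→Eve→Heidi
Frank→Dave→Judy→Bob→Heidi
Frank→Dave→Judy→Bob→Liam→Eve→Heidi
Frank→Dave→Judy→Bob→Liam→Heidi
Frank→Dave→Liam→Bob→Eve→Heidi
Frank→Dave→Liam→Bob→Heidi
Frank→Dave→Liam→Eve→Heidi
... and 14 more.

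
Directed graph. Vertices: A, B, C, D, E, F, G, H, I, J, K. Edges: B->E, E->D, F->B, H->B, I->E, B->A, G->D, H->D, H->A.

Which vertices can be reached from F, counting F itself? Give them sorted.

Start at F.
Its neighbours: B.
Then their neighbours: A, E.
Then next layer: D.
Nothing further is reachable.

A, B, D, E, F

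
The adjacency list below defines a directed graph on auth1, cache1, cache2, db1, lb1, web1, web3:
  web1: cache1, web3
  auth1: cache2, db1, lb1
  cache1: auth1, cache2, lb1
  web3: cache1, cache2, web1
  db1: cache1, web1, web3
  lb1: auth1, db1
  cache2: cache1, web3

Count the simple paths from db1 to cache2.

db1→cache1→auth1→cache2
db1→cache1→cache2
db1→cache1→lb1→auth1→cache2
db1→web1→cache1→auth1→cache2
db1→web1→cache1→cache2
db1→web1→cache1→lb1→auth1→cache2
db1→web1→web3→cache1→auth1→cache2
db1→web1→web3→cache1→cache2
... and 9 more.

17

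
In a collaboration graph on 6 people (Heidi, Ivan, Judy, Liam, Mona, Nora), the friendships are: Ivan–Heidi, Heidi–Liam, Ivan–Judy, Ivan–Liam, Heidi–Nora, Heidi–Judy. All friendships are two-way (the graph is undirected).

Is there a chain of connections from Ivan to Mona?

No

Explore from Ivan.
Distance 1: reach Heidi, Judy, Liam.
Distance 2: reach Nora.
The search is exhausted without reaching Mona; it lies in a different component.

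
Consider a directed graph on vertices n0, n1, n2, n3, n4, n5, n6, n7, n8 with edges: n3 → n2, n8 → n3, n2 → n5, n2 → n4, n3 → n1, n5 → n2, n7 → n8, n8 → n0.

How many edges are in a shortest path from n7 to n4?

4

Distance 0: n7.
Distance 1: n8.
Distance 2: n0, n3.
Distance 3: n1, n2.
Distance 4: n4, n5 — contains n4.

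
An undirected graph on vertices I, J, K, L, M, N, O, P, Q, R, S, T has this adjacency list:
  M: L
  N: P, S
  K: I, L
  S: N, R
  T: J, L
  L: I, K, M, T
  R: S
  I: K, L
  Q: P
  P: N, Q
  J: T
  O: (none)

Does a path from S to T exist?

No

Explore from S.
Distance 1: reach N, R.
Distance 2: reach P.
Distance 3: reach Q.
The search is exhausted without reaching T; it lies in a different component.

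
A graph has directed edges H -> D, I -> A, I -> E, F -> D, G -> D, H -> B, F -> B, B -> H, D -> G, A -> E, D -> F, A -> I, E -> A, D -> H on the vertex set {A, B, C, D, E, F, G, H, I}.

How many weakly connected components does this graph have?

3

From A: component {A, E, I}.
From B: component {B, D, F, G, H}.
From C: component {C}.
That's 3 components.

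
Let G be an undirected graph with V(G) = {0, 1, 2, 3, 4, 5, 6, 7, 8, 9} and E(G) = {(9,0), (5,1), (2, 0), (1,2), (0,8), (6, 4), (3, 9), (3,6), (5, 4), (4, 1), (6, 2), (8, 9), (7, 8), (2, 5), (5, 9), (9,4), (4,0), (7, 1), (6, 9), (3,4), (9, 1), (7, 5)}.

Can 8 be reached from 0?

Yes

Explore from 0.
Distance 1: reach 2, 4, 8, 9.
Found 8.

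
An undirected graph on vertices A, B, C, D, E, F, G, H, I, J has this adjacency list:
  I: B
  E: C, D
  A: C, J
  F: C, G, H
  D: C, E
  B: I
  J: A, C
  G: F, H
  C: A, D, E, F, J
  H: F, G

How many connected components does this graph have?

From A: component {A, C, D, E, F, G, H, J}.
From B: component {B, I}.
That's 2 components.

2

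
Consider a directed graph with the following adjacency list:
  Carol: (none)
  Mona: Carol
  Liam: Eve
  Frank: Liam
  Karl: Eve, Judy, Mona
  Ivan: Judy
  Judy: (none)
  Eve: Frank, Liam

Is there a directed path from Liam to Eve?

Yes

Explore from Liam.
Distance 1: reach Eve.
Found Eve.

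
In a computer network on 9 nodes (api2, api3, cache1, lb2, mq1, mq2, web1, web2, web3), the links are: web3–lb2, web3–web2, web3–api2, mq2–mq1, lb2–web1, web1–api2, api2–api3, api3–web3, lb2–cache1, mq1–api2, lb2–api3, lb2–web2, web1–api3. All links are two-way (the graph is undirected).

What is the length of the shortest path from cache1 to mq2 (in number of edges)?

Distance 0: cache1.
Distance 1: lb2.
Distance 2: api3, web1, web2, web3.
Distance 3: api2.
Distance 4: mq1.
Distance 5: mq2 — contains mq2.

5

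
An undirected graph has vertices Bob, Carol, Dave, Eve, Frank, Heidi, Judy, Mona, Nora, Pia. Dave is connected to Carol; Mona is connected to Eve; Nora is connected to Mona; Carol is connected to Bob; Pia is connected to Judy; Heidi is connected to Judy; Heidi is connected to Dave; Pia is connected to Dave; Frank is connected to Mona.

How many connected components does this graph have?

2

From Bob: component {Bob, Carol, Dave, Heidi, Judy, Pia}.
From Eve: component {Eve, Frank, Mona, Nora}.
That's 2 components.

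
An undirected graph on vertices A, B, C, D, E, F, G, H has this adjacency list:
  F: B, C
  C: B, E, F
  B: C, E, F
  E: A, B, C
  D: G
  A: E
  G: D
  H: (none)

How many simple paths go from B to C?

B–C
B–E–C
B–F–C

3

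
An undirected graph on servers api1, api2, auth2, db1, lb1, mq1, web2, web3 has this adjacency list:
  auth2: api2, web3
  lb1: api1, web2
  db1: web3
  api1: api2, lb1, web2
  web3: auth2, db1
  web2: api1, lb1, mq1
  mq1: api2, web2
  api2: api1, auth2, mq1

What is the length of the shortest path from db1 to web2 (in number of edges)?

Distance 0: db1.
Distance 1: web3.
Distance 2: auth2.
Distance 3: api2.
Distance 4: api1, mq1.
Distance 5: lb1, web2 — contains web2.

5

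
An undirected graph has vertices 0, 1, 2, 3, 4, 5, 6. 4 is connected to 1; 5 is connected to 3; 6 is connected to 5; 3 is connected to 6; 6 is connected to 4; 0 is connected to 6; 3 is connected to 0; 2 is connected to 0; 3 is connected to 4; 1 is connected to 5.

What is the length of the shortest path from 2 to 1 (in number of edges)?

Distance 0: 2.
Distance 1: 0.
Distance 2: 3, 6.
Distance 3: 4, 5.
Distance 4: 1 — contains 1.

4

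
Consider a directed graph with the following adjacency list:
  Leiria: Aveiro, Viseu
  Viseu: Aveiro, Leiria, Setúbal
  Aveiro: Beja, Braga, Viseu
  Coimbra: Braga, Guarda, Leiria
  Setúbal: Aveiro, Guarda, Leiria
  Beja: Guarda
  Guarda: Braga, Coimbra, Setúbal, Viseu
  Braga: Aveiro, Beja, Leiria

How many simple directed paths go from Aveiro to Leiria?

Aveiro→Beja→Guarda→Braga→Leiria
Aveiro→Beja→Guarda→Coimbra→Braga→Leiria
Aveiro→Beja→Guarda→Coimbra→Leiria
Aveiro→Beja→Guarda→Setúbal→Leiria
Aveiro→Beja→Guarda→Viseu→Leiria
Aveiro→Beja→Guarda→Viseu→Setúbal→Leiria
Aveiro→Braga→Beja→Guarda→Coimbra→Leiria
Aveiro→Braga→Beja→Guarda→Setúbal→Leiria
... and 8 more.

16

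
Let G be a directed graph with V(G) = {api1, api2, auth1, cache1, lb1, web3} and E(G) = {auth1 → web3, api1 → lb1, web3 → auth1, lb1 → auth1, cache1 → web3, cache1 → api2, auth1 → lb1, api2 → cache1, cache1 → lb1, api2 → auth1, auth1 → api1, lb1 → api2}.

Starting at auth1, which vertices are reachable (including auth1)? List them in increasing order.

api1, api2, auth1, cache1, lb1, web3

Start at auth1.
Its neighbours: api1, lb1, web3.
Then their neighbours: api2.
Then next layer: cache1.
Every vertex is now reached.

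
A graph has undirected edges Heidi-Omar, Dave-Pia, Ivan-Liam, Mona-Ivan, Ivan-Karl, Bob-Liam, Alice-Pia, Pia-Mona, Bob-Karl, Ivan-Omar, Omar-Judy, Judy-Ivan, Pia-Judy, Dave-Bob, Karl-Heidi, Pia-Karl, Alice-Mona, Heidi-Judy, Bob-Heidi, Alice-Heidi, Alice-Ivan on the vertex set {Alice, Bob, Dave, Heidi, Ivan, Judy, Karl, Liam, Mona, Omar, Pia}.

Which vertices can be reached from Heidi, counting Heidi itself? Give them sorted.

Alice, Bob, Dave, Heidi, Ivan, Judy, Karl, Liam, Mona, Omar, Pia

Start at Heidi.
Its neighbours: Alice, Bob, Judy, Karl, Omar.
Then their neighbours: Dave, Ivan, Liam, Mona, Pia.
Every vertex is now reached.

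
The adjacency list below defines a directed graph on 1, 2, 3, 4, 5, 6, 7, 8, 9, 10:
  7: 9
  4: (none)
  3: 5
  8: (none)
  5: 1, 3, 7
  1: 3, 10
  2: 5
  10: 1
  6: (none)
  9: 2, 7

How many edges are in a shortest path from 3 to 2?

Distance 0: 3.
Distance 1: 5.
Distance 2: 1, 7.
Distance 3: 9, 10.
Distance 4: 2 — contains 2.

4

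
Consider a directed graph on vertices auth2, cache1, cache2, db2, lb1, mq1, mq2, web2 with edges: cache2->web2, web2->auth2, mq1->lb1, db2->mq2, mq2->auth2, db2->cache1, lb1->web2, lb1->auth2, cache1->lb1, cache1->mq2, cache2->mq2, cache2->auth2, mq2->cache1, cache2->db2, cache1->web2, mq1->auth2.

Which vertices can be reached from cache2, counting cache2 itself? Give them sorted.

auth2, cache1, cache2, db2, lb1, mq2, web2

Start at cache2.
Its neighbours: auth2, db2, mq2, web2.
Then their neighbours: cache1.
Then next layer: lb1.
Nothing further is reachable.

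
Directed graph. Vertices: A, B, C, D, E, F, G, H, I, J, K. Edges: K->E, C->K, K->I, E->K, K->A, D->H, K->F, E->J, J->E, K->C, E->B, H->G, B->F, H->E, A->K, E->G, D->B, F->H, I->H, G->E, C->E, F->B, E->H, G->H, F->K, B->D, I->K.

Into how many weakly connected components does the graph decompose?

From A: component {A, B, C, D, E, F, G, H, I, J, K}.
That's 1 component.

1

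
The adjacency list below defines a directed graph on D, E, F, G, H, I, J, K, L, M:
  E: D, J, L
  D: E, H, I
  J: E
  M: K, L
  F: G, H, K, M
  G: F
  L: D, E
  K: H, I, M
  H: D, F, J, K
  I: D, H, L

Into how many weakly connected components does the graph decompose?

From D: component {D, E, F, G, H, I, J, K, L, M}.
That's 1 component.

1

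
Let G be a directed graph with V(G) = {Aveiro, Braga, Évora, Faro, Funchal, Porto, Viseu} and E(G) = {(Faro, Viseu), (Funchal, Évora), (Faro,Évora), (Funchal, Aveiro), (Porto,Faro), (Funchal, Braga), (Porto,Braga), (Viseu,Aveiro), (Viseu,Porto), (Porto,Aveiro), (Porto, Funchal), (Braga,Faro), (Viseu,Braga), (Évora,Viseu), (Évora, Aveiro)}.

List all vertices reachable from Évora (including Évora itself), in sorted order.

Aveiro, Braga, Évora, Faro, Funchal, Porto, Viseu

Start at Évora.
Its neighbours: Aveiro, Viseu.
Then their neighbours: Braga, Porto.
Then next layer: Faro, Funchal.
Every vertex is now reached.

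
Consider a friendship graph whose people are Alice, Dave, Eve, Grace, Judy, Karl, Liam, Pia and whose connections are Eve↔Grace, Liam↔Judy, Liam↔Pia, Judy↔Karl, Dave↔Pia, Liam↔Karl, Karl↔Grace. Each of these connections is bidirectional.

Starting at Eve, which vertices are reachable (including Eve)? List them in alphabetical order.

Dave, Eve, Grace, Judy, Karl, Liam, Pia

Start at Eve.
Its neighbours: Grace.
Then their neighbours: Karl.
Then next layer: Judy, Liam.
Then next layer: Pia.
Then next layer: Dave.
Nothing further is reachable.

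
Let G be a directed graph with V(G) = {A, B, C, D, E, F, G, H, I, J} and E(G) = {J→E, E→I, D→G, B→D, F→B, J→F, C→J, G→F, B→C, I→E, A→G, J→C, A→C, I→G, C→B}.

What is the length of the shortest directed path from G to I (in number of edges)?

6

Distance 0: G.
Distance 1: F.
Distance 2: B.
Distance 3: C, D.
Distance 4: J.
Distance 5: E.
Distance 6: I — contains I.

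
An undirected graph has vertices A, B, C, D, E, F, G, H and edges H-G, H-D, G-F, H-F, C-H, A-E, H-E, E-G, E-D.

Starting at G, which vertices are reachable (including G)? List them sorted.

Start at G.
Its neighbours: E, F, H.
Then their neighbours: A, C, D.
Nothing further is reachable.

A, C, D, E, F, G, H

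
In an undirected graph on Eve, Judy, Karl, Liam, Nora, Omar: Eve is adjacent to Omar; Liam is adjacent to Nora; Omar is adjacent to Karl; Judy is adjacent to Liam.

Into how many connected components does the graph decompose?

From Eve: component {Eve, Karl, Omar}.
From Judy: component {Judy, Liam, Nora}.
That's 2 components.

2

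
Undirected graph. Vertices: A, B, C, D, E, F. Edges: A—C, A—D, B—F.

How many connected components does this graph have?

From A: component {A, C, D}.
From B: component {B, F}.
From E: component {E}.
That's 3 components.

3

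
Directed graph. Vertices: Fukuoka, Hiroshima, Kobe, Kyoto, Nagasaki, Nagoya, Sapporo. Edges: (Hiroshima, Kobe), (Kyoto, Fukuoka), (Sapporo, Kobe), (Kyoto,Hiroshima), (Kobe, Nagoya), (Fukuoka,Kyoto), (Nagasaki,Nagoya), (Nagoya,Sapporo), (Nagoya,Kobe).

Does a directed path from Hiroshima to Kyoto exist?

No

Explore from Hiroshima.
Distance 1: reach Kobe.
Distance 2: reach Nagoya.
Distance 3: reach Sapporo.
The search from Hiroshima is exhausted; no directed path reaches Kyoto.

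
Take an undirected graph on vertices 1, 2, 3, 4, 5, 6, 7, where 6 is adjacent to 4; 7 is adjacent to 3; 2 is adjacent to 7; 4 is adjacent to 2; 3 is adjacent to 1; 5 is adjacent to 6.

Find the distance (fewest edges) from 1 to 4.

Distance 0: 1.
Distance 1: 3.
Distance 2: 7.
Distance 3: 2.
Distance 4: 4 — contains 4.

4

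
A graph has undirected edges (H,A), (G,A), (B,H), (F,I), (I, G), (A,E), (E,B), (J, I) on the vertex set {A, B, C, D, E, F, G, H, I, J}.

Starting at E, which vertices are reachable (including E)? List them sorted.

A, B, E, F, G, H, I, J

Start at E.
Its neighbours: A, B.
Then their neighbours: G, H.
Then next layer: I.
Then next layer: F, J.
Nothing further is reachable.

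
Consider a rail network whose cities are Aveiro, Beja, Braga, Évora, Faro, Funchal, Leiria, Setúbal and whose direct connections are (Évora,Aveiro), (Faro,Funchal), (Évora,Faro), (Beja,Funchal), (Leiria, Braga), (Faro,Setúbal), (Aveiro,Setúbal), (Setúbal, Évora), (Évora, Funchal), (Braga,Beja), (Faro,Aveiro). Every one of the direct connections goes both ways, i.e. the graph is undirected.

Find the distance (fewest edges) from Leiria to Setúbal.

5

Distance 0: Leiria.
Distance 1: Braga.
Distance 2: Beja.
Distance 3: Funchal.
Distance 4: Évora, Faro.
Distance 5: Aveiro, Setúbal — contains Setúbal.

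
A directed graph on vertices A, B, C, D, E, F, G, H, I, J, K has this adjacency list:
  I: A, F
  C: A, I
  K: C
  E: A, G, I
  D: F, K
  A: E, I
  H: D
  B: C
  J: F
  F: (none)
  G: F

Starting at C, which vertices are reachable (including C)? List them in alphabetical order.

A, C, E, F, G, I

Start at C.
Its neighbours: A, I.
Then their neighbours: E, F.
Then next layer: G.
Nothing further is reachable.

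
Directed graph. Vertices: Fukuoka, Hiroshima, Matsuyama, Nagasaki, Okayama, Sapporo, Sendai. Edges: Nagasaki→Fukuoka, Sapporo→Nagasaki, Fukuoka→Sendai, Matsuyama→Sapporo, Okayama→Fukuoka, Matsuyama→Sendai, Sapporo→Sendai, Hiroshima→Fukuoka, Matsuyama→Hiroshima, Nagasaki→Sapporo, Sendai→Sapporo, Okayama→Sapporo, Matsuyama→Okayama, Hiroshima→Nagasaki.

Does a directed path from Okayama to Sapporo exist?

Explore from Okayama.
Distance 1: reach Fukuoka, Sapporo.
Found Sapporo.

Yes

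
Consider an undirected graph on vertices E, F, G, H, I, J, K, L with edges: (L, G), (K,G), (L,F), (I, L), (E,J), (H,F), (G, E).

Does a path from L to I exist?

Yes

Explore from L.
Distance 1: reach F, G, I.
Found I.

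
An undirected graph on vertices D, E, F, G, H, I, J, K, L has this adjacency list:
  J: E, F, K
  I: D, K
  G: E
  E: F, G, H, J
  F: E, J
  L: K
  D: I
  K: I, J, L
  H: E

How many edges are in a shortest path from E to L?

3

Distance 0: E.
Distance 1: F, G, H, J.
Distance 2: K.
Distance 3: I, L — contains L.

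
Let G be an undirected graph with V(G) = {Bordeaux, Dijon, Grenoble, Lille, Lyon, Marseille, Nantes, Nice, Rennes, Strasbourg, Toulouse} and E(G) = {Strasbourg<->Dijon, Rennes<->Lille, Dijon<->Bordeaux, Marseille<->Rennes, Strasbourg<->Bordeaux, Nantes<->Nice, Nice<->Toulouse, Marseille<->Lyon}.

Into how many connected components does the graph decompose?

From Bordeaux: component {Bordeaux, Dijon, Strasbourg}.
From Grenoble: component {Grenoble}.
From Lille: component {Lille, Lyon, Marseille, Rennes}.
From Nantes: component {Nantes, Nice, Toulouse}.
That's 4 components.

4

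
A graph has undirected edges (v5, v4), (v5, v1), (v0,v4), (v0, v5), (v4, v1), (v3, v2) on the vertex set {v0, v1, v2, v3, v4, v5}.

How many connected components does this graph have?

2

From v0: component {v0, v1, v4, v5}.
From v2: component {v2, v3}.
That's 2 components.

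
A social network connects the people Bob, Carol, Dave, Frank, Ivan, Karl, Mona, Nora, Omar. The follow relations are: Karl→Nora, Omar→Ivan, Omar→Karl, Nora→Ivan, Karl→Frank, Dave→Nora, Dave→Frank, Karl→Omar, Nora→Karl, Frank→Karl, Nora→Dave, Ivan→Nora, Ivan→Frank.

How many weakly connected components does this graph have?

4

From Bob: component {Bob}.
From Carol: component {Carol}.
From Dave: component {Dave, Frank, Ivan, Karl, Nora, Omar}.
From Mona: component {Mona}.
That's 4 components.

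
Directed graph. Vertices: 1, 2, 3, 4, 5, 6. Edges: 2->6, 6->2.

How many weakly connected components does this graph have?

5

From 1: component {1}.
From 2: component {2, 6}.
From 3: component {3}.
From 4: component {4}.
From 5: component {5}.
That's 5 components.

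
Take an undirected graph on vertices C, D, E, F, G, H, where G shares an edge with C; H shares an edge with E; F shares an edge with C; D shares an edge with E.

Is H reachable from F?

No

Explore from F.
Distance 1: reach C.
Distance 2: reach G.
The search is exhausted without reaching H; it lies in a different component.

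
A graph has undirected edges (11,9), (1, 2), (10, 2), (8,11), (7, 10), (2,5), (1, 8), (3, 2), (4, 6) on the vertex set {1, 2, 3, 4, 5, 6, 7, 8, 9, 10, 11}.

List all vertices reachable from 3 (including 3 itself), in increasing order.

1, 2, 3, 5, 7, 8, 9, 10, 11

Start at 3.
Its neighbours: 2.
Then their neighbours: 1, 5, 10.
Then next layer: 7, 8.
Then next layer: 11.
Then next layer: 9.
Nothing further is reachable.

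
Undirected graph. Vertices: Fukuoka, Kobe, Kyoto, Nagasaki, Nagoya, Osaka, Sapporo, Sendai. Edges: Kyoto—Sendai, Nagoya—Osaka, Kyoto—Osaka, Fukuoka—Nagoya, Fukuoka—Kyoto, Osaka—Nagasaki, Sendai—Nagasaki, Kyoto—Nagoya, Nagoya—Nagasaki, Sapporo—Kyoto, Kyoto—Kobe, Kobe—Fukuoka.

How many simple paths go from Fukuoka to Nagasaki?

Fukuoka–Kobe–Kyoto–Nagoya–Nagasaki
Fukuoka–Kobe–Kyoto–Nagoya–Osaka–Nagasaki
Fukuoka–Kobe–Kyoto–Osaka–Nagasaki
Fukuoka–Kobe–Kyoto–Osaka–Nagoya–Nagasaki
Fukuoka–Kobe–Kyoto–Sendai–Nagasaki
Fukuoka–Kyoto–Nagoya–Nagasaki
Fukuoka–Kyoto–Nagoya–Osaka–Nagasaki
Fukuoka–Kyoto–Osaka–Nagasaki
Fukuoka–Kyoto–Osaka–Nagoya–Nagasaki
Fukuoka–Kyoto–Sendai–Nagasaki
Fukuoka–Nagoya–Kyoto–Osaka–Nagasaki
Fukuoka–Nagoya–Kyoto–Sendai–Nagasaki
Fukuoka–Nagoya–Nagasaki
Fukuoka–Nagoya–Osaka–Kyoto–Sendai–Nagasaki
Fukuoka–Nagoya–Osaka–Nagasaki

15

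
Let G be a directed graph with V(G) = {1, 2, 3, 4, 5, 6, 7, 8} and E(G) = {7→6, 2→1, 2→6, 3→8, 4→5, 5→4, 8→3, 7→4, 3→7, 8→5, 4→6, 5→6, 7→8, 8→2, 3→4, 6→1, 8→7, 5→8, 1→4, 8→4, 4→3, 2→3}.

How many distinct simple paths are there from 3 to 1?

3→4→5→6→1
3→4→5→8→2→1
3→4→5→8→2→6→1
3→4→5→8→7→6→1
3→4→6→1
3→7→4→5→6→1
3→7→4→5→8→2→1
3→7→4→5→8→2→6→1
... and 17 more.

25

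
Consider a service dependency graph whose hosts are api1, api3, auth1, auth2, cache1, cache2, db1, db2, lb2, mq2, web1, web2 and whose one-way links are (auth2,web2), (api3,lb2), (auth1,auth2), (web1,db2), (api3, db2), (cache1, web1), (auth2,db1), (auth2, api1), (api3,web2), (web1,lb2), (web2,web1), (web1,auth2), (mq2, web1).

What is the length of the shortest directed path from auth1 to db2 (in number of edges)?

Distance 0: auth1.
Distance 1: auth2.
Distance 2: api1, db1, web2.
Distance 3: web1.
Distance 4: db2, lb2 — contains db2.

4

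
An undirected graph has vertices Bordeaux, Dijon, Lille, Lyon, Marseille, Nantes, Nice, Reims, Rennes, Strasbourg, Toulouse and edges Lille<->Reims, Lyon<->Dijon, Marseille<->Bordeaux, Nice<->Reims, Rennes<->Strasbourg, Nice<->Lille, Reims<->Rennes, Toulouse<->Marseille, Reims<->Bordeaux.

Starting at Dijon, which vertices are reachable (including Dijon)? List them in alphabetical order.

Dijon, Lyon

Start at Dijon.
Its neighbours: Lyon.
Nothing further is reachable.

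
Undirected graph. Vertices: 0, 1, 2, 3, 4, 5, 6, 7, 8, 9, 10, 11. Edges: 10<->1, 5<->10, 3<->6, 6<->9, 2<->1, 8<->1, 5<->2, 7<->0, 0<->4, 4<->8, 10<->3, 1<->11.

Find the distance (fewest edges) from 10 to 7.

5

Distance 0: 10.
Distance 1: 1, 3, 5.
Distance 2: 2, 6, 8, 11.
Distance 3: 4, 9.
Distance 4: 0.
Distance 5: 7 — contains 7.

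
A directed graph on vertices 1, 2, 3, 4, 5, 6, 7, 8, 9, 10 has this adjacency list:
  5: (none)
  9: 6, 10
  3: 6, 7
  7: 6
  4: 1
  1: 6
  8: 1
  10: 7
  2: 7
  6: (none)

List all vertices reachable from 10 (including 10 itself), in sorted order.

6, 7, 10

Start at 10.
Its neighbours: 7.
Then their neighbours: 6.
Nothing further is reachable.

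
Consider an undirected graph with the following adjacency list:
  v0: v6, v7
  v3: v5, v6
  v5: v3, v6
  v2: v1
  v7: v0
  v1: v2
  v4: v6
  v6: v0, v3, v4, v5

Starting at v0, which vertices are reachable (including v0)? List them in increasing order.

Start at v0.
Its neighbours: v6, v7.
Then their neighbours: v3, v4, v5.
Nothing further is reachable.

v0, v3, v4, v5, v6, v7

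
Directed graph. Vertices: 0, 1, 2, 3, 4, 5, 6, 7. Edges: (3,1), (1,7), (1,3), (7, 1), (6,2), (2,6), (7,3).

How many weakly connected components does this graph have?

From 0: component {0}.
From 1: component {1, 3, 7}.
From 2: component {2, 6}.
From 4: component {4}.
From 5: component {5}.
That's 5 components.

5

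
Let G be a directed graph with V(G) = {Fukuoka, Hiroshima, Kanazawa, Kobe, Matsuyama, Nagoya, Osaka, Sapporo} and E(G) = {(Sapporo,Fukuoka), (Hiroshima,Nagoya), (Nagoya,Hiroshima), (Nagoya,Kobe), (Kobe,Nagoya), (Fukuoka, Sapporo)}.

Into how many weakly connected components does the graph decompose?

5

From Fukuoka: component {Fukuoka, Sapporo}.
From Hiroshima: component {Hiroshima, Kobe, Nagoya}.
From Kanazawa: component {Kanazawa}.
From Matsuyama: component {Matsuyama}.
From Osaka: component {Osaka}.
That's 5 components.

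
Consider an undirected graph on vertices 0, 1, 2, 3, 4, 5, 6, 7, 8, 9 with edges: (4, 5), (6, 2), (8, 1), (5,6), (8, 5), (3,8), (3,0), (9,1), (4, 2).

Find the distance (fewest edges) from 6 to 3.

Distance 0: 6.
Distance 1: 2, 5.
Distance 2: 4, 8.
Distance 3: 1, 3 — contains 3.

3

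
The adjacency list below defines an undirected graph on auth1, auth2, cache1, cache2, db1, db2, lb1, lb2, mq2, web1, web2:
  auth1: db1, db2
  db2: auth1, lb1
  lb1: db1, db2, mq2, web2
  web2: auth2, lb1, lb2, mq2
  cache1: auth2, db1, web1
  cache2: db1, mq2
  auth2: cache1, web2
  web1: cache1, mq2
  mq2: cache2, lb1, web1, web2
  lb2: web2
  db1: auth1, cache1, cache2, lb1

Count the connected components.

1

From auth1: component {auth1, auth2, cache1, cache2, db1, db2, lb1, lb2, mq2, web1, web2}.
That's 1 component.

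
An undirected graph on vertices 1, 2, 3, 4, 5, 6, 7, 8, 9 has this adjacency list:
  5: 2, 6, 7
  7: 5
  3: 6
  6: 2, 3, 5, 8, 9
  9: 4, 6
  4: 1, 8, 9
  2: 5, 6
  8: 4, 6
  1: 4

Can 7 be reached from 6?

Yes

Explore from 6.
Distance 1: reach 2, 3, 5, 8, 9.
Distance 2: reach 4, 7.
Found 7.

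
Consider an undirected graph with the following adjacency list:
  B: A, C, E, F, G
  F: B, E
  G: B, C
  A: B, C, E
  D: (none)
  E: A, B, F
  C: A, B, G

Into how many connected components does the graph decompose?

From A: component {A, B, C, E, F, G}.
From D: component {D}.
That's 2 components.

2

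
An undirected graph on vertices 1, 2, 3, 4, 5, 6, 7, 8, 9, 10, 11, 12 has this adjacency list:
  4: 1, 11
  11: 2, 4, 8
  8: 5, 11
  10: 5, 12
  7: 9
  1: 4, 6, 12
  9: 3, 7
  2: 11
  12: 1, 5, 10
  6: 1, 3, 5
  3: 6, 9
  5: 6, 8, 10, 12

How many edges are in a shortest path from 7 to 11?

6

Distance 0: 7.
Distance 1: 9.
Distance 2: 3.
Distance 3: 6.
Distance 4: 1, 5.
Distance 5: 4, 8, 10, 12.
Distance 6: 11 — contains 11.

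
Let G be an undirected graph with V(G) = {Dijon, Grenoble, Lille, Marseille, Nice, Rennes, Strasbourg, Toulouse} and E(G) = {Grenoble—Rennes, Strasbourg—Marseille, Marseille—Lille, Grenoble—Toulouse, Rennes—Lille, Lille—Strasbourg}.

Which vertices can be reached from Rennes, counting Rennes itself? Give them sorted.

Start at Rennes.
Its neighbours: Grenoble, Lille.
Then their neighbours: Marseille, Strasbourg, Toulouse.
Nothing further is reachable.

Grenoble, Lille, Marseille, Rennes, Strasbourg, Toulouse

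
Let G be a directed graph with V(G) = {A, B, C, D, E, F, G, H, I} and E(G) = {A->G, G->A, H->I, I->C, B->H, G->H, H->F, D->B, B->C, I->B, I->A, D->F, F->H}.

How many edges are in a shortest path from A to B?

Distance 0: A.
Distance 1: G.
Distance 2: H.
Distance 3: F, I.
Distance 4: B, C — contains B.

4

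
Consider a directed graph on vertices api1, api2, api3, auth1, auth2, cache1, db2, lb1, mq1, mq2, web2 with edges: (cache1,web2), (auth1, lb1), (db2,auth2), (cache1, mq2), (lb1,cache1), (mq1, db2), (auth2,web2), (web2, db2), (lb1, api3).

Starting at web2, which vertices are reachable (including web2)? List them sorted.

auth2, db2, web2

Start at web2.
Its neighbours: db2.
Then their neighbours: auth2.
Nothing further is reachable.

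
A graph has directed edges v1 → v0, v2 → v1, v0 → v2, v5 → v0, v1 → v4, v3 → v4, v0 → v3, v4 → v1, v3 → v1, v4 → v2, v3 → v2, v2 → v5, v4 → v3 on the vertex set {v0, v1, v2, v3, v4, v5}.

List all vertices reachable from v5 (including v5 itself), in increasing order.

Start at v5.
Its neighbours: v0.
Then their neighbours: v2, v3.
Then next layer: v1, v4.
Every vertex is now reached.

v0, v1, v2, v3, v4, v5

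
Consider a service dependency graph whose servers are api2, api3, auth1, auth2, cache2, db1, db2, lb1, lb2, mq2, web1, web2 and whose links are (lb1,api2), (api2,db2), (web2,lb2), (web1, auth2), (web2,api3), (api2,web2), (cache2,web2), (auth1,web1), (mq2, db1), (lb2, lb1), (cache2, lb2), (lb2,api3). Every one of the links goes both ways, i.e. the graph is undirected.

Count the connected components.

3

From api2: component {api2, api3, cache2, db2, lb1, lb2, web2}.
From auth1: component {auth1, auth2, web1}.
From db1: component {db1, mq2}.
That's 3 components.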